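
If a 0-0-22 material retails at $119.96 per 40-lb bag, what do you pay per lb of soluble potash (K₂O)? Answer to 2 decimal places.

K₂O in bag = 40 × 22% = 8.8 lb.
Cost per lb K₂O = $119.96 / 8.8 = $13.6318.

$13.63 per lb K₂O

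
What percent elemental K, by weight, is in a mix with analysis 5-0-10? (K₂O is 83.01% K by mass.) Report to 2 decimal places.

8.30% K

%K = 10 × 0.8301 = 8.301%.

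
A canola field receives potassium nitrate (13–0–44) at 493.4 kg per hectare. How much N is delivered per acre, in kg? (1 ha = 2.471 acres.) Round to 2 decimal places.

25.96 kg N per acre

nitrogen per hectare = 493.4 × 13% = 64.142 kg.
Convert to per acre: 64.142 × 0.404694 = 25.9579 kg.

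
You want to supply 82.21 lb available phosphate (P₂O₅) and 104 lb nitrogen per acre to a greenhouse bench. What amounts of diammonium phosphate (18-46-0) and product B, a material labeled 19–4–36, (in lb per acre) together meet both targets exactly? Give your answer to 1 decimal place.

142.9 lb diammonium phosphate, 412.0 lb product B

Per-acre balance (a = diammonium phosphate, b = product B):
P₂O₅: 0.46·a + 0.04·b = 82.21
N: 0.18·a + 0.19·b = 104
From row1: a = (82.21 − 0.04·b) / 0.46.
Into row2: 0.18·(82.21 − 0.04·b)/0.46 + 0.19·b = 104 → b = 411.998, a = 142.892.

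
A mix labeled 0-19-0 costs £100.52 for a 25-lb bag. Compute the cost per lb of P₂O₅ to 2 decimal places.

P₂O₅ in bag = 25 × 19% = 4.75 lb.
Cost per lb P₂O₅ = £100.52 / 4.75 = £21.1621.

£21.16 per lb P₂O₅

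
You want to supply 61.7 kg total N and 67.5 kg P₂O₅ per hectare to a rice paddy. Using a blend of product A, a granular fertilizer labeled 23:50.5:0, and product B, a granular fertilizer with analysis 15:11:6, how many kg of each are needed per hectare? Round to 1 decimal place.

Let a = kg of product A, b = kg of product B (per hectare).
N: 0.23·a + 0.15·b = 61.7
P₂O₅: 0.505·a + 0.11·b = 67.5
Eliminate b: (row1) − 0.15/0.11·(row2) → -0.458636·a = -30.3455, so a = 66.1645.
Then b = (67.5 − 0.505·66.1645) / 0.11 = 309.881.

66.2 kg product A, 309.9 kg product B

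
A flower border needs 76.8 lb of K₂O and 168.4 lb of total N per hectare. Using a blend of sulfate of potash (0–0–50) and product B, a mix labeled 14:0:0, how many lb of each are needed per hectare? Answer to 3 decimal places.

Let a = lb of sulfate of potash, b = lb of product B (per hectare).
K₂O: 0.5·a + 0·b = 76.8
N: 0·a + 0.14·b = 168.4
Solving simultaneously: a = 153.6, b = 1202.8571.

153.600 lb sulfate of potash, 1202.857 lb product B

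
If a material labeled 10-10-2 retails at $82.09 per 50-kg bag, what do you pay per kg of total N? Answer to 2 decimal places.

N in bag = 50 × 10% = 5 kg.
Cost per kg N = $82.09 / 5 = $16.4180.

$16.42 per kg N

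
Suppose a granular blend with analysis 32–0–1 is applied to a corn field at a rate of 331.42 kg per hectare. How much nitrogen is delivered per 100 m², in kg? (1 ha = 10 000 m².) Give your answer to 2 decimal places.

1.06 kg N per hundred sq m

nitrogen per hectare = 331.42 × 32% = 106.054 kg.
Convert to per 100 m²: 106.054 × 0.01 = 1.06054 kg.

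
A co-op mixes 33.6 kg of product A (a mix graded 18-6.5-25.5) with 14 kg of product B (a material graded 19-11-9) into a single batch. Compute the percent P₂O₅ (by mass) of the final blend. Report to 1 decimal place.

Total mass = 33.6 + 14 = 47.6 kg.
P₂O₅ mass = 6.5%×33.6 + 11%×14 = 3.724 kg.
% P₂O₅ = 3.724 / 47.6 = 7.82353%.

7.8% P₂O₅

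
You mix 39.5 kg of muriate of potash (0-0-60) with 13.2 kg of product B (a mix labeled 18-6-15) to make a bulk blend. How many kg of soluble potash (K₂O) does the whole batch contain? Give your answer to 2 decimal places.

25.68 kg K₂O

K₂O mass = 60%×39.5 + 15%×13.2 = 25.68 kg.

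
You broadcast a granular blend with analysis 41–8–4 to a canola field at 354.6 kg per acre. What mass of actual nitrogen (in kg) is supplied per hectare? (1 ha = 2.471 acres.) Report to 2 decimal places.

359.25 kg N per hectare

nitrogen per acre = 354.6 × 41% = 145.386 kg.
Convert to per hectare: 145.386 × 2.471 = 359.249 kg.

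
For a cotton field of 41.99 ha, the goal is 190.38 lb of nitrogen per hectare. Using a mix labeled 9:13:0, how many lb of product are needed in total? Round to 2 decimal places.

Product per hectare = 190.38 / 9% = 2115.33 lb.
Total product = 2115.33 × 41.99 = 88822.847 lb.

88822.85 lb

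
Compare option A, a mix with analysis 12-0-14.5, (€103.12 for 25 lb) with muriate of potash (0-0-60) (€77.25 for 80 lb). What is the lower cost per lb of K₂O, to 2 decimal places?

option A: K₂O per bag = 25 × 14.5% = 3.625 lb; cost = 103.12 / 3.625 = €28.4469/lb K₂O.
muriate of potash: K₂O per bag = 80 × 60% = 48 lb; cost = 77.25 / 48 = €1.6094/lb K₂O.
muriate of potash is cheaper.

€1.61 per lb K₂O (muriate of potash)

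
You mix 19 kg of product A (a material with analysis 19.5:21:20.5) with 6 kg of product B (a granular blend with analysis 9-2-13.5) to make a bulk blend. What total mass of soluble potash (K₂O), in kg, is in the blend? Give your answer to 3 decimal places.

4.705 kg K₂O

K₂O mass = 20.5%×19 + 13.5%×6 = 4.705 kg.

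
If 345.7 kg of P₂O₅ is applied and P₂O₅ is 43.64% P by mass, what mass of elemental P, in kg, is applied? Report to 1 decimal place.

P = 345.7 × 0.4364 = 150.863 kg.

150.9 kg P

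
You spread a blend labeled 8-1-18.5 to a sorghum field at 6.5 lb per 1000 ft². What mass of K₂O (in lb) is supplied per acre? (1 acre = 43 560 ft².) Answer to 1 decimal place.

K₂O per 1000 ft² = 6.5 × 18.5% = 1.2025 lb.
Convert to per acre: 1.2025 × 43.56 = 52.3809 lb.

52.4 lb K₂O per acre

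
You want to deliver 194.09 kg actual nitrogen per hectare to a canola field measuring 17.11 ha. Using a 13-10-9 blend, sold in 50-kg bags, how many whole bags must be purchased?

Product per hectare = 194.09 / 13% = 1493 kg.
Total product = 1493 × 17.11 = 25545.2 kg.
Bags = ⌈25545.2 / 50⌉ = 511.

511 bags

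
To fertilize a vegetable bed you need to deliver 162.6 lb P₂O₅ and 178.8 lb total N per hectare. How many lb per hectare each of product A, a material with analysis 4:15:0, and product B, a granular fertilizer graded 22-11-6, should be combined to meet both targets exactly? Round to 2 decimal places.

With a, b = lb per hectare of product A and product B:
P₂O₅: 0.15·a + 0.11·b = 162.6
N: 0.04·a + 0.22·b = 178.8
Eliminate a: (row1) − 0.15/0.04·(row2) → -0.715·b = -507.9, so b = 710.3497.
Back-substitute: a = (162.6 − 0.11·710.3497) / 0.15 = 563.077.

563.08 lb product A, 710.35 lb product B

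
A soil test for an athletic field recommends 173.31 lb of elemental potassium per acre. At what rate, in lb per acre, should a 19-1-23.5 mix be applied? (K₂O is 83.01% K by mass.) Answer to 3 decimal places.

As K₂O: 173.31 / 0.8301 = 208.782 lb per acre.
Product per acre = 208.782 / 23.5% = 888.4344 lb.

888.434 lb of product per acre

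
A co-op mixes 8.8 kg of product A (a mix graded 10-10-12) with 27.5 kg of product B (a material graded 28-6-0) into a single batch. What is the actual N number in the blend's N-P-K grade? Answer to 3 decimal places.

Total mass = 8.8 + 27.5 = 36.3 kg.
N mass = 10%×8.8 + 28%×27.5 = 8.58 kg.
% N = 8.58 / 36.3 = 23.6364%.

23.636% N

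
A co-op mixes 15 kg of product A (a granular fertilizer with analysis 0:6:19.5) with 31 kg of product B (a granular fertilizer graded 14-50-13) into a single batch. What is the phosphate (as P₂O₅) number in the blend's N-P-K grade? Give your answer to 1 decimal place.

35.7% P₂O₅

Total mass = 15 + 31 = 46 kg.
P₂O₅ mass = 6%×15 + 50%×31 = 16.4 kg.
% P₂O₅ = 16.4 / 46 = 35.6522%.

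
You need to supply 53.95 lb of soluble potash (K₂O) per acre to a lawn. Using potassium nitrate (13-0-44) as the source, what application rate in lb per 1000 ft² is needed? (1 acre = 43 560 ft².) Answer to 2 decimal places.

2.81 lb of product per thousand sq ft

Product per acre = 53.95 / 44% = 122.614 lb.
Convert to per 1000 ft²: 122.614 × 0.0229568 = 2.81482 lb.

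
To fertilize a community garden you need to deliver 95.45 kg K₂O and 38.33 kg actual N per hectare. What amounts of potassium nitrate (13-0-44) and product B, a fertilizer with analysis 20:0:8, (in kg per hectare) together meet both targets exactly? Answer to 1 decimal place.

206.5 kg potassium nitrate, 57.4 kg product B

Let a = kg of potassium nitrate, b = kg of product B (per hectare).
K₂O: 0.44·a + 0.08·b = 95.45
N: 0.13·a + 0.2·b = 38.33
Eliminate a: (row1) − 0.44/0.13·(row2) → -0.596923·b = -34.2823, so b = 57.4317.
Back-substitute: a = (95.45 − 0.08·57.4317) / 0.44 = 206.49.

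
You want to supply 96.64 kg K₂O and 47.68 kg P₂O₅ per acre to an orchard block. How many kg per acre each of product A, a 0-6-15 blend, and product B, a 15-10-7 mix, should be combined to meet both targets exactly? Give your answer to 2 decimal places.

585.78 kg product A, 125.33 kg product B

Let a = kg of product A, b = kg of product B (per acre).
K₂O: 0.15·a + 0.07·b = 96.64
P₂O₅: 0.06·a + 0.1·b = 47.68
From row1: a = (96.64 − 0.07·b) / 0.15.
Into row2: 0.06·(96.64 − 0.07·b)/0.15 + 0.1·b = 47.68 → b = 125.333, a = 585.778.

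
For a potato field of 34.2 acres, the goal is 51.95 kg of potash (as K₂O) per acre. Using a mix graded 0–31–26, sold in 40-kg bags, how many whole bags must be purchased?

171 bags

Product per acre = 51.95 / 26% = 199.808 kg.
Total product = 199.808 × 34.2 = 6833.42 kg.
Bags = ⌈6833.42 / 40⌉ = 171.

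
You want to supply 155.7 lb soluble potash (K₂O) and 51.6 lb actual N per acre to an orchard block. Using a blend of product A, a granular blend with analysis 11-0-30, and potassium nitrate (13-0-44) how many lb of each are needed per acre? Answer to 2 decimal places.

With a, b = lb per acre of product A and potassium nitrate:
K₂O: 0.3·a + 0.44·b = 155.7
N: 0.11·a + 0.13·b = 51.6
Eliminate a: (row1) − 0.3/0.11·(row2) → 0.0854545·b = 14.9727, so b = 175.213.
Back-substitute: a = (155.7 − 0.44·175.213) / 0.3 = 262.021.

262.02 lb product A, 175.21 lb potassium nitrate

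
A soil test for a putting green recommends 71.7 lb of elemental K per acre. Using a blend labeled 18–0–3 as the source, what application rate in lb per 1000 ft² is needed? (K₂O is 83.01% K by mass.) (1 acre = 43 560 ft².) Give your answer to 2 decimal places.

As K₂O: 71.7 / 0.8301 = 86.3751 lb per acre.
Product per acre = 86.3751 / 3% = 2879.17 lb.
Convert to per 1000 ft²: 2879.17 × 0.0229568 = 66.0967 lb.

66.10 lb of product per thousand sq ft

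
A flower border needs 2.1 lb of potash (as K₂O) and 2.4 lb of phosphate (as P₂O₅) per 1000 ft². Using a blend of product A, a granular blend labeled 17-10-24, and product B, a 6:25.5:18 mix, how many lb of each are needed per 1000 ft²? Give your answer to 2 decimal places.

2.40 lb product A, 8.47 lb product B

With a, b = lb per 1000 ft² of product A and product B:
K₂O: 0.24·a + 0.18·b = 2.1
P₂O₅: 0.1·a + 0.255·b = 2.4
Solving simultaneously: a = 2.39583, b = 8.47222.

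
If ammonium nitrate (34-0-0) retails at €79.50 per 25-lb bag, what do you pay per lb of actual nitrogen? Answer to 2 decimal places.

N in bag = 25 × 34% = 8.5 lb.
Cost per lb N = €79.50 / 8.5 = €9.3529.

€9.35 per lb N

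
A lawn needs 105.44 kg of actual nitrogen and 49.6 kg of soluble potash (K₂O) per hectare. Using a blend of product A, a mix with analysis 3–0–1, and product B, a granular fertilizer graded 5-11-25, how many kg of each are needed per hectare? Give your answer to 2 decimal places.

3411.43 kg product A, 61.94 kg product B

Let a = kg of product A, b = kg of product B (per hectare).
N: 0.03·a + 0.05·b = 105.44
K₂O: 0.01·a + 0.25·b = 49.6
Eliminate b: (row1) − 0.05/0.25·(row2) → 0.028·a = 95.52, so a = 3411.429.
Then b = (49.6 − 0.01·3411.429) / 0.25 = 61.9429.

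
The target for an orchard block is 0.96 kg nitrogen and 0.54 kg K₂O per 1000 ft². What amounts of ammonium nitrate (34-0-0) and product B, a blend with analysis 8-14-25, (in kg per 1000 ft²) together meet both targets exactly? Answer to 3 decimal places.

2.315 kg ammonium nitrate, 2.160 kg product B

With a, b = kg per 1000 ft² of ammonium nitrate and product B:
N: 0.34·a + 0.08·b = 0.96
K₂O: 0·a + 0.25·b = 0.54
Solving simultaneously: a = 2.31529, b = 2.16.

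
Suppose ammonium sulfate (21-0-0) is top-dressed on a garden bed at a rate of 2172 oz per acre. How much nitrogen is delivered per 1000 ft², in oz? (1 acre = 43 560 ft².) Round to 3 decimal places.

10.471 oz N per thousand sq ft

nitrogen per acre = 2172 × 21% = 456.12 oz.
Convert to per 1000 ft²: 456.12 × 0.0229568 = 10.4711 oz.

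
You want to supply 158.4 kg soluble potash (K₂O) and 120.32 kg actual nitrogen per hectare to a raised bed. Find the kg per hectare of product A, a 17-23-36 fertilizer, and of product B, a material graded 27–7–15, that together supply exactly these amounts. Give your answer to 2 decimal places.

344.77 kg product A, 228.55 kg product B

With a, b = kg per hectare of product A and product B:
K₂O: 0.36·a + 0.15·b = 158.4
N: 0.17·a + 0.27·b = 120.32
From row1: a = (158.4 − 0.15·b) / 0.36.
Into row2: 0.17·(158.4 − 0.15·b)/0.36 + 0.27·b = 120.32 → b = 228.552, a = 344.7699.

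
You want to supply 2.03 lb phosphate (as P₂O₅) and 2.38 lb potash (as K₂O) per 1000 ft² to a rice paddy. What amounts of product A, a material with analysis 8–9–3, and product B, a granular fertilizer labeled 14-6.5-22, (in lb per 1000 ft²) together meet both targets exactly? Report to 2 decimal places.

16.35 lb product A, 8.59 lb product B

Per-1000 ft² balance (a = product A, b = product B):
P₂O₅: 0.09·a + 0.065·b = 2.03
K₂O: 0.03·a + 0.22·b = 2.38
From row1: a = (2.03 − 0.065·b) / 0.09.
Into row2: 0.03·(2.03 − 0.065·b)/0.09 + 0.22·b = 2.38 → b = 8.58824, a = 16.3529.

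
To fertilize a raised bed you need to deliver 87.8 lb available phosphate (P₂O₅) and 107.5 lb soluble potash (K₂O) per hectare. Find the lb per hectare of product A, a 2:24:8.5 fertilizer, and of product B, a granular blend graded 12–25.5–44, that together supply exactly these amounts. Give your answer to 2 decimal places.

With a, b = lb per hectare of product A and product B:
P₂O₅: 0.24·a + 0.255·b = 87.8
K₂O: 0.085·a + 0.44·b = 107.5
Solving simultaneously: a = 133.6848, b = 218.493.

133.68 lb product A, 218.49 lb product B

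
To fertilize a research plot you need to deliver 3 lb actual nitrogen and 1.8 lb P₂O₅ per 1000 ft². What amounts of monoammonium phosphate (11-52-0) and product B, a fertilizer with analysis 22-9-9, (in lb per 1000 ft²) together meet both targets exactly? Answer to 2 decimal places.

1.21 lb monoammonium phosphate, 13.03 lb product B

Let a = lb of monoammonium phosphate, b = lb of product B (per 1000 ft²).
N: 0.11·a + 0.22·b = 3
P₂O₅: 0.52·a + 0.09·b = 1.8
From row1: a = (3 − 0.22·b) / 0.11.
Into row2: 0.52·(3 − 0.22·b)/0.11 + 0.09·b = 1.8 → b = 13.0335, a = 1.20574.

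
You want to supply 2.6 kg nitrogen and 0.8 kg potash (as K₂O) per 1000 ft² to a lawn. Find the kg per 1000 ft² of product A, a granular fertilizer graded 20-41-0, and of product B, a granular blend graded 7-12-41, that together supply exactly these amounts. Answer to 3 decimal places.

With a, b = kg per 1000 ft² of product A and product B:
N: 0.2·a + 0.07·b = 2.6
K₂O: 0·a + 0.41·b = 0.8
Solving simultaneously: a = 12.3171, b = 1.95122.

12.317 kg product A, 1.951 kg product B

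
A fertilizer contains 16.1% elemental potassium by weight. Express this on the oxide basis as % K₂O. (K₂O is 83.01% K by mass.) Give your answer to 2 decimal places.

19.40% K₂O

%K₂O = 16.1 / 0.8301 = 19.3953%.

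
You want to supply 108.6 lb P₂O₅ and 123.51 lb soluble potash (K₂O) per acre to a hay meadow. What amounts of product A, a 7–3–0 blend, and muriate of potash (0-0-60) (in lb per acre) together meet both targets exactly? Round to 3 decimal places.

With a, b = lb per acre of product A and muriate of potash:
P₂O₅: 0.03·a + 0·b = 108.6
K₂O: 0·a + 0.6·b = 123.51
Solving simultaneously: a = 3620, b = 205.85.

3620.000 lb product A, 205.850 lb muriate of potash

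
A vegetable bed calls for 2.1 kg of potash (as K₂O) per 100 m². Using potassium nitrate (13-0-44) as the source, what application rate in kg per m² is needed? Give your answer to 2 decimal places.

0.05 kg of product per sq m

Product per 100 m² = 2.1 / 44% = 4.77273 kg.
Convert to per m²: 4.77273 × 0.01 = 0.0477273 kg.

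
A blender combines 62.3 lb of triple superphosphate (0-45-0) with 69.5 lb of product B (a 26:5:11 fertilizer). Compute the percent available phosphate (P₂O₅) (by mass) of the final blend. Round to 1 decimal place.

Total mass = 62.3 + 69.5 = 131.8 lb.
P₂O₅ mass = 45%×62.3 + 5%×69.5 = 31.51 lb.
% P₂O₅ = 31.51 / 131.8 = 23.9074%.

23.9% P₂O₅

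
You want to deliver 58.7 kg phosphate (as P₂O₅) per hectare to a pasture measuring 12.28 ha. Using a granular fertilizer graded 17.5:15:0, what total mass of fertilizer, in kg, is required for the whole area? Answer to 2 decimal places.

4805.57 kg

Product per hectare = 58.7 / 15% = 391.333 kg.
Total product = 391.333 × 12.28 = 4805.573 kg.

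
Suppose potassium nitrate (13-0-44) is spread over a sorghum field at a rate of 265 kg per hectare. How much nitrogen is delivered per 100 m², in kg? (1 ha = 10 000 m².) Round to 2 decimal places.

nitrogen per hectare = 265 × 13% = 34.45 kg.
Convert to per 100 m²: 34.45 × 0.01 = 0.3445 kg.

0.34 kg N per hundred sq m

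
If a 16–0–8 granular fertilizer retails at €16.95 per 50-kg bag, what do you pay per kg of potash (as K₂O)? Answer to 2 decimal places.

€4.24 per kg K₂O

K₂O in bag = 50 × 8% = 4 kg.
Cost per kg K₂O = €16.95 / 4 = €4.2375.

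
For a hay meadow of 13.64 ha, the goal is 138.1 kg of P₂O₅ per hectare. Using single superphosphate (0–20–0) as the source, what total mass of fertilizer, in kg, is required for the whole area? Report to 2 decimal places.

Product per hectare = 138.1 / 20% = 690.5 kg.
Total product = 690.5 × 13.64 = 9418.42 kg.

9418.42 kg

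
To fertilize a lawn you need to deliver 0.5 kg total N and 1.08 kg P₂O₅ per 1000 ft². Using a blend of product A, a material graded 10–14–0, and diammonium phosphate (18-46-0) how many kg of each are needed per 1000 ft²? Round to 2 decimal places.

Let a = kg of product A, b = kg of diammonium phosphate (per 1000 ft²).
N: 0.1·a + 0.18·b = 0.5
P₂O₅: 0.14·a + 0.46·b = 1.08
Eliminate b: (row1) − 0.18/0.46·(row2) → 0.0452174·a = 0.0773913, so a = 1.71154.
Then b = (1.08 − 0.14·1.71154) / 0.46 = 1.82692.

1.71 kg product A, 1.83 kg diammonium phosphate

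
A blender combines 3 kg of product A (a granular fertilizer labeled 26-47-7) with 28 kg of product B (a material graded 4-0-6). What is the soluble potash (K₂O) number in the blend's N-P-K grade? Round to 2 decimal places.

6.10% K₂O

Total mass = 3 + 28 = 31 kg.
K₂O mass = 7%×3 + 6%×28 = 1.89 kg.
% K₂O = 1.89 / 31 = 6.09677%.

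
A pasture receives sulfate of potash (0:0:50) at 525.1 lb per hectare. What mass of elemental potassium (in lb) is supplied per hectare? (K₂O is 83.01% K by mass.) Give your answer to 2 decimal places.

K₂O per hectare = 525.1 × 50% = 262.55 lb.
Elemental K = 262.55 × 0.8301 = 217.943 lb per hectare.

217.94 lb K per hectare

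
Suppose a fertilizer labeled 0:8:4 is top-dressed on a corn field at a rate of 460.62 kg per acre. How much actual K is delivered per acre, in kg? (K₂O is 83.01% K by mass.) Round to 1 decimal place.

K₂O per acre = 460.62 × 4% = 18.4248 kg.
Elemental K = 18.4248 × 0.8301 = 15.2944 kg per acre.

15.3 kg K per acre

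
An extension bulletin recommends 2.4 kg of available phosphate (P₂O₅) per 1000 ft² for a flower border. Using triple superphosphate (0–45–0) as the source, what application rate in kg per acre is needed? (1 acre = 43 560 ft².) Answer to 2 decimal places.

232.32 kg of product per acre

Product per 1000 ft² = 2.4 / 45% = 5.33333 kg.
Convert to per acre: 5.33333 × 43.56 = 232.32 kg.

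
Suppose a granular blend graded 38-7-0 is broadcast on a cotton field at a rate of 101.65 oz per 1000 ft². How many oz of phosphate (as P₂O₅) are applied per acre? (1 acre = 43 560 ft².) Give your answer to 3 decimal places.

309.951 oz P₂O₅ per acre

P₂O₅ per 1000 ft² = 101.65 × 7% = 7.1155 oz.
Convert to per acre: 7.1155 × 43.56 = 309.9512 oz.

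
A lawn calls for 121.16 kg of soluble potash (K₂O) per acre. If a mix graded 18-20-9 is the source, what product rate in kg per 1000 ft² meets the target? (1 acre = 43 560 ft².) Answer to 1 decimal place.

Product per acre = 121.16 / 9% = 1346.22 kg.
Convert to per 1000 ft²: 1346.22 × 0.0229568 = 30.905 kg.

30.9 kg of product per thousand sq ft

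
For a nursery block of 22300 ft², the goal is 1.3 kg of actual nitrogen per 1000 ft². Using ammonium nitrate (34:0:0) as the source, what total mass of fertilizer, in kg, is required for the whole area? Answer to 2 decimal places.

85.26 kg

Product per 1000 ft² = 1.3 / 34% = 3.82353 kg.
Total product = 3.82353 × 22300 / 1000 = 85.2647 kg.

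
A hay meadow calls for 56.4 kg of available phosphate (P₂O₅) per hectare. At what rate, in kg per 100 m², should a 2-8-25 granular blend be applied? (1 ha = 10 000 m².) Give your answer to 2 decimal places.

Product per hectare = 56.4 / 8% = 705 kg.
Convert to per 100 m²: 705 × 0.01 = 7.05 kg.

7.05 kg of product per hundred sq m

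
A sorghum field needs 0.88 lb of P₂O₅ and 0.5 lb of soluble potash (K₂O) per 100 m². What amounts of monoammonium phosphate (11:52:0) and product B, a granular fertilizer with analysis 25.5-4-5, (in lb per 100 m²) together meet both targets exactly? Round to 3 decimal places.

Let a = lb of monoammonium phosphate, b = lb of product B (per 100 m²).
P₂O₅: 0.52·a + 0.04·b = 0.88
K₂O: 0·a + 0.05·b = 0.5
Solving simultaneously: a = 0.923077, b = 10.

0.923 lb monoammonium phosphate, 10.000 lb product B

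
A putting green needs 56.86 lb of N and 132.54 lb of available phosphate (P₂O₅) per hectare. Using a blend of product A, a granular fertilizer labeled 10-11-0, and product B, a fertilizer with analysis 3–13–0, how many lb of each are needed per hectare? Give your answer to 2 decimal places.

Let a = lb of product A, b = lb of product B (per hectare).
N: 0.1·a + 0.03·b = 56.86
P₂O₅: 0.11·a + 0.13·b = 132.54
Eliminate a: (row1) − 0.1/0.11·(row2) → -0.0881818·b = -63.6309, so b = 721.588.
Back-substitute: a = (56.86 − 0.03·721.588) / 0.1 = 352.124.

352.12 lb product A, 721.59 lb product B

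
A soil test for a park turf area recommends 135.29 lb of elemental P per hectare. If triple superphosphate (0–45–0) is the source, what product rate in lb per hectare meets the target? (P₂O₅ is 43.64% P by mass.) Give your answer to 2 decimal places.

688.92 lb of product per hectare

As P₂O₅: 135.29 / 0.4364 = 310.014 lb per hectare.
Product per hectare = 310.014 / 45% = 688.919 lb.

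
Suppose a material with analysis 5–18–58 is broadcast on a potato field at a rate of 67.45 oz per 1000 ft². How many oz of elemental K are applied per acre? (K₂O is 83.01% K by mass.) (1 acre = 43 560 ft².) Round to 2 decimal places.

1414.58 oz K per acre

K₂O per 1000 ft² = 67.45 × 58% = 39.121 oz.
Elemental K = 39.121 × 0.8301 = 32.4743 oz per 1000 ft².
Convert to per acre: 32.4743 × 43.56 = 1414.582 oz.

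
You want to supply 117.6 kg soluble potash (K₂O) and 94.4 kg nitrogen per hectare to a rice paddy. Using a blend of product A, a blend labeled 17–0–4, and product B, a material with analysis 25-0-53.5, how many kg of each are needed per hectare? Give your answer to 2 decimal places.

With a, b = kg per hectare of product A and product B:
K₂O: 0.04·a + 0.535·b = 117.6
N: 0.17·a + 0.25·b = 94.4
From row1: a = (117.6 − 0.535·b) / 0.04.
Into row2: 0.17·(117.6 − 0.535·b)/0.04 + 0.25·b = 94.4 → b = 200.321, a = 260.704.

260.70 kg product A, 200.32 kg product B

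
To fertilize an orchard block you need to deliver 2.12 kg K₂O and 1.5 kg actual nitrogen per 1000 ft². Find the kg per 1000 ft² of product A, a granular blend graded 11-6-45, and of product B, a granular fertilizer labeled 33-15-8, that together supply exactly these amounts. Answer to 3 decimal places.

Per-1000 ft² balance (a = product A, b = product B):
K₂O: 0.45·a + 0.08·b = 2.12
N: 0.11·a + 0.33·b = 1.5
Eliminate a: (row1) − 0.45/0.11·(row2) → -1.27·b = -4.01636, so b = 3.16249.
Back-substitute: a = (2.12 − 0.08·3.16249) / 0.45 = 4.14889.

4.149 kg product A, 3.162 kg product B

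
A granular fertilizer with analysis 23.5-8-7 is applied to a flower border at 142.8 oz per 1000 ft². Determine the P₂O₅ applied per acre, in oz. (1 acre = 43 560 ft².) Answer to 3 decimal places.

497.629 oz P₂O₅ per acre

P₂O₅ per 1000 ft² = 142.8 × 8% = 11.424 oz.
Convert to per acre: 11.424 × 43.56 = 497.6294 oz.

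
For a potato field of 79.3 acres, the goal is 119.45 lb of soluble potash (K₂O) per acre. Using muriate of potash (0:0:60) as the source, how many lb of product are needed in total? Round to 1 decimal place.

15787.3 lb

Product per acre = 119.45 / 60% = 199.083 lb.
Total product = 199.083 × 79.3 = 15787.31 lb.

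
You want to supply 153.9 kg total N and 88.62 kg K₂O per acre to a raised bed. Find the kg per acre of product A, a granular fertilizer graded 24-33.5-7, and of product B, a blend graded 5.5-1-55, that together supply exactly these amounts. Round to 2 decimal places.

Let a = kg of product A, b = kg of product B (per acre).
N: 0.24·a + 0.055·b = 153.9
K₂O: 0.07·a + 0.55·b = 88.62
Eliminate b: (row1) − 0.055/0.55·(row2) → 0.233·a = 145.038, so a = 622.481.
Then b = (88.62 − 0.07·622.481) / 0.55 = 81.9025.

622.48 kg product A, 81.90 kg product B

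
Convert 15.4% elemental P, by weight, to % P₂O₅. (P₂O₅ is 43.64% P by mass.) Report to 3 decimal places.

35.289% P₂O₅

%P₂O₅ = 15.4 / 0.4364 = 35.2887%.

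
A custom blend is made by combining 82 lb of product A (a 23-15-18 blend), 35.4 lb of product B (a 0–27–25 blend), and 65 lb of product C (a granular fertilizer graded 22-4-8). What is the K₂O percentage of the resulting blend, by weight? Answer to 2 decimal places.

15.79% K₂O

Total mass = 82 + 35.4 + 65 = 182.4 lb.
K₂O mass = 18%×82 + 25%×35.4 + 8%×65 = 28.81 lb.
% K₂O = 28.81 / 182.4 = 15.79496%.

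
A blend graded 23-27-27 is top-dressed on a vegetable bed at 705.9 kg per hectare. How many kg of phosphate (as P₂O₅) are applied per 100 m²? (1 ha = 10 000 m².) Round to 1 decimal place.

1.9 kg P₂O₅ per hundred sq m

P₂O₅ per hectare = 705.9 × 27% = 190.593 kg.
Convert to per 100 m²: 190.593 × 0.01 = 1.90593 kg.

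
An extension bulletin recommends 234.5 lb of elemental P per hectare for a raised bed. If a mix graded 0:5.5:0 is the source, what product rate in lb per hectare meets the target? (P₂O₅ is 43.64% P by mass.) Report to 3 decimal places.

As P₂O₅: 234.5 / 0.4364 = 537.351 lb per hectare.
Product per hectare = 537.351 / 5.5% = 9770.0192 lb.

9770.019 lb of product per hectare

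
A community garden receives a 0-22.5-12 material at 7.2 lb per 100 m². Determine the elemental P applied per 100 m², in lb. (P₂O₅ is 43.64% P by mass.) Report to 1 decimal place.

P₂O₅ per 100 m² = 7.2 × 22.5% = 1.62 lb.
Elemental P = 1.62 × 0.4364 = 0.706968 lb per 100 m².

0.7 lb P per hundred sq m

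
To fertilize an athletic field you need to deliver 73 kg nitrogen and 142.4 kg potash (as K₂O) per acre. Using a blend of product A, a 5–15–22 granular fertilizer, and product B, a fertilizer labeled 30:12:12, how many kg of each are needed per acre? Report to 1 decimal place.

566.0 kg product A, 149.0 kg product B

Per-acre balance (a = product A, b = product B):
N: 0.05·a + 0.3·b = 73
K₂O: 0.22·a + 0.12·b = 142.4
Eliminate a: (row1) − 0.05/0.22·(row2) → 0.272727·b = 40.6364, so b = 149.
Back-substitute: a = (73 − 0.3·149) / 0.05 = 566.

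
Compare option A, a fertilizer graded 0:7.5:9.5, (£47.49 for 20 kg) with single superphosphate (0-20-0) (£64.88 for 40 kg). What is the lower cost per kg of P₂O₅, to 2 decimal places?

option A: P₂O₅ per bag = 20 × 7.5% = 1.5 kg; cost = 47.49 / 1.5 = £31.6600/kg P₂O₅.
single superphosphate: P₂O₅ per bag = 40 × 20% = 8 kg; cost = 64.88 / 8 = £8.1100/kg P₂O₅.
single superphosphate is cheaper.

£8.11 per kg P₂O₅ (single superphosphate)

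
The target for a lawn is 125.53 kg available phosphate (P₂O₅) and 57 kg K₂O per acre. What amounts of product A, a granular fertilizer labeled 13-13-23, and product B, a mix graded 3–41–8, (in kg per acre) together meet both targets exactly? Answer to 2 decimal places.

158.85 kg product A, 255.80 kg product B

With a, b = kg per acre of product A and product B:
P₂O₅: 0.13·a + 0.41·b = 125.53
K₂O: 0.23·a + 0.08·b = 57
From row1: a = (125.53 − 0.41·b) / 0.13.
Into row2: 0.23·(125.53 − 0.41·b)/0.13 + 0.08·b = 57 → b = 255.803, a = 158.851.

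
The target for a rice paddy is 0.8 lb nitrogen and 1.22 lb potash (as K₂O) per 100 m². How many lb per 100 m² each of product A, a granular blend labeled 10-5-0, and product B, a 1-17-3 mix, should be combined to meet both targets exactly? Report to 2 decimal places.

Let a = lb of product A, b = lb of product B (per 100 m²).
N: 0.1·a + 0.01·b = 0.8
K₂O: 0·a + 0.03·b = 1.22
Solving simultaneously: a = 3.93333, b = 40.6667.

3.93 lb product A, 40.67 lb product B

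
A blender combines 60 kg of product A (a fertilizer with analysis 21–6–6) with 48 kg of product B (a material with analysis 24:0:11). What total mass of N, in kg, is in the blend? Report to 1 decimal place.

24.1 kg N

N mass = 21%×60 + 24%×48 = 24.12 kg.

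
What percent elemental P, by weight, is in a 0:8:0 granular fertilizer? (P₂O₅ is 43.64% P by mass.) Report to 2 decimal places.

3.49% P

%P = 8 × 0.4364 = 3.4912%.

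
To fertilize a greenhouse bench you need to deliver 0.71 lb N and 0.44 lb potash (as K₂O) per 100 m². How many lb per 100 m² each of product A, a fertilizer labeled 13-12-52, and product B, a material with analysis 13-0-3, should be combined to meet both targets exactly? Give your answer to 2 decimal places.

0.56 lb product A, 4.90 lb product B

Per-100 m² balance (a = product A, b = product B):
N: 0.13·a + 0.13·b = 0.71
K₂O: 0.52·a + 0.03·b = 0.44
Eliminate a: (row1) − 0.13/0.52·(row2) → 0.1225·b = 0.6, so b = 4.89796.
Back-substitute: a = (0.71 − 0.13·4.89796) / 0.13 = 0.563579.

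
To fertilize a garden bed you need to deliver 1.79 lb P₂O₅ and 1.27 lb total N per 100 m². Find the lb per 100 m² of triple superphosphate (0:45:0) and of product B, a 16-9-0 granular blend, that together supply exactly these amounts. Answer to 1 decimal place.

2.4 lb triple superphosphate, 7.9 lb product B

With a, b = lb per 100 m² of triple superphosphate and product B:
P₂O₅: 0.45·a + 0.09·b = 1.79
N: 0·a + 0.16·b = 1.27
Solving simultaneously: a = 2.39028, b = 7.9375.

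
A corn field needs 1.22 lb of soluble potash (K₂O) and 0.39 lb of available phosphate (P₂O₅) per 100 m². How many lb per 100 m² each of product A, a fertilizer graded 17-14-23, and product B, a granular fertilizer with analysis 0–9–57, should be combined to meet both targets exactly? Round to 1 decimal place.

1.9 lb product A, 1.4 lb product B

With a, b = lb per 100 m² of product A and product B:
K₂O: 0.23·a + 0.57·b = 1.22
P₂O₅: 0.14·a + 0.09·b = 0.39
Eliminate a: (row1) − 0.23/0.14·(row2) → 0.422143·b = 0.579286, so b = 1.37225.
Back-substitute: a = (1.22 − 0.57·1.37225) / 0.23 = 1.90355.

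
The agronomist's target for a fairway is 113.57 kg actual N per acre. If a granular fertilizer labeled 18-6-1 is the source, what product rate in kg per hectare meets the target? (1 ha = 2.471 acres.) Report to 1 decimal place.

Product per acre = 113.57 / 18% = 630.944 kg.
Convert to per hectare: 630.944 × 2.471 = 1559.06 kg.

1559.1 kg of product per hectare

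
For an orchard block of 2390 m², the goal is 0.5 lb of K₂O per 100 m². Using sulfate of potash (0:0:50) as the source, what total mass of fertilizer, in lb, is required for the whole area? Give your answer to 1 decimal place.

Product per 100 m² = 0.5 / 50% = 1 lb.
Total product = 1 × 2390 / 100 = 23.9 lb.

23.9 lb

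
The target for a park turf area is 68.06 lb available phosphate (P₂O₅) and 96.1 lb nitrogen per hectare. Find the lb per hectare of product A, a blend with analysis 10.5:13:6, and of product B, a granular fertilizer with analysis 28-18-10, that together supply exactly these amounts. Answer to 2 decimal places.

Let a = lb of product A, b = lb of product B (per hectare).
P₂O₅: 0.13·a + 0.18·b = 68.06
N: 0.105·a + 0.28·b = 96.1
From row1: a = (68.06 − 0.18·b) / 0.13.
Into row2: 0.105·(68.06 − 0.18·b)/0.13 + 0.28·b = 96.1 → b = 305.526, a = 100.503.

100.50 lb product A, 305.53 lb product B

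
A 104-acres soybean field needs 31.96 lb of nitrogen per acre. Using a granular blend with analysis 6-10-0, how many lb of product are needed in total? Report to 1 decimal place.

55397.3 lb

Product per acre = 31.96 / 6% = 532.667 lb.
Total product = 532.667 × 104 = 55397.33 lb.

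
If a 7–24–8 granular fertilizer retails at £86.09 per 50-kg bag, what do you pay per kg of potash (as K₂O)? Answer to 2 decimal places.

K₂O in bag = 50 × 8% = 4 kg.
Cost per kg K₂O = £86.09 / 4 = £21.5225.

£21.52 per kg K₂O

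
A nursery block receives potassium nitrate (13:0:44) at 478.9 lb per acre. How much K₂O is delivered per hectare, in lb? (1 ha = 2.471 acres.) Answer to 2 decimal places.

520.68 lb K₂O per hectare

K₂O per acre = 478.9 × 44% = 210.716 lb.
Convert to per hectare: 210.716 × 2.471 = 520.679 lb.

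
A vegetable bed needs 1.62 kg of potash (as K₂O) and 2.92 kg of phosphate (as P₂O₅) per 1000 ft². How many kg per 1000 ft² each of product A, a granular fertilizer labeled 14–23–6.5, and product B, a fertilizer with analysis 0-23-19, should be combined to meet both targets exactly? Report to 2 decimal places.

6.34 kg product A, 6.36 kg product B

Let a = kg of product A, b = kg of product B (per 1000 ft²).
K₂O: 0.065·a + 0.19·b = 1.62
P₂O₅: 0.23·a + 0.23·b = 2.92
From row1: a = (1.62 − 0.19·b) / 0.065.
Into row2: 0.23·(1.62 − 0.19·b)/0.065 + 0.23·b = 2.92 → b = 6.35826, a = 6.33739.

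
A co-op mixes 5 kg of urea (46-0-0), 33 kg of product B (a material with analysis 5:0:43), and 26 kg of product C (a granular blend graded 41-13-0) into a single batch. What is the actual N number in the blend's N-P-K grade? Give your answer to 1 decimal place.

Total mass = 5 + 33 + 26 = 64 kg.
N mass = 46%×5 + 5%×33 + 41%×26 = 14.61 kg.
% N = 14.61 / 64 = 22.8281%.

22.8% N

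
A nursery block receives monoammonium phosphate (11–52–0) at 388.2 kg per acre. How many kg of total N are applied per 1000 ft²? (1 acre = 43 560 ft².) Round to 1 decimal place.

nitrogen per acre = 388.2 × 11% = 42.702 kg.
Convert to per 1000 ft²: 42.702 × 0.0229568 = 0.980303 kg.

1.0 kg N per thousand sq ft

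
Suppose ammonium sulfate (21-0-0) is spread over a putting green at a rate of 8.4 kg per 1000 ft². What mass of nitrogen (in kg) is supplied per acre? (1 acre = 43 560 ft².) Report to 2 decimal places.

76.84 kg N per acre

nitrogen per 1000 ft² = 8.4 × 21% = 1.764 kg.
Convert to per acre: 1.764 × 43.56 = 76.8398 kg.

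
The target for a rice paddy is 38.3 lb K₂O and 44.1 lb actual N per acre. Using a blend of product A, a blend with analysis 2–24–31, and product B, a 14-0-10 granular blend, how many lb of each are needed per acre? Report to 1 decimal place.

23.0 lb product A, 311.7 lb product B

With a, b = lb per acre of product A and product B:
K₂O: 0.31·a + 0.1·b = 38.3
N: 0.02·a + 0.14·b = 44.1
Eliminate b: (row1) − 0.1/0.14·(row2) → 0.295714·a = 6.8, so a = 22.9952.
Then b = (44.1 − 0.02·22.9952) / 0.14 = 311.715.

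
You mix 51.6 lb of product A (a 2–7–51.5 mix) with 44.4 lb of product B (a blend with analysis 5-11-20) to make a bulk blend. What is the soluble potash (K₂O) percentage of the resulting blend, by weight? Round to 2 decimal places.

36.93% K₂O

Total mass = 51.6 + 44.4 = 96 lb.
K₂O mass = 51.5%×51.6 + 20%×44.4 = 35.454 lb.
% K₂O = 35.454 / 96 = 36.9312%.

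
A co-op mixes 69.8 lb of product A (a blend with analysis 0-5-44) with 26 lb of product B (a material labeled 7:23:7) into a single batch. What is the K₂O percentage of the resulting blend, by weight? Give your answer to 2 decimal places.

33.96% K₂O

Total mass = 69.8 + 26 = 95.8 lb.
K₂O mass = 44%×69.8 + 7%×26 = 32.532 lb.
% K₂O = 32.532 / 95.8 = 33.9582%.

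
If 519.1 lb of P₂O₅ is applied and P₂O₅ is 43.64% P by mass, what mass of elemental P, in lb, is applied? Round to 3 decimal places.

226.535 lb P

P = 519.1 × 0.4364 = 226.5352 lb.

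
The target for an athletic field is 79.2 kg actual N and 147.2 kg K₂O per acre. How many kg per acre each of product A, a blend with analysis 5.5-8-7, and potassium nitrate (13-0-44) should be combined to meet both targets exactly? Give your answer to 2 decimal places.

1040.53 kg product A, 169.01 kg potassium nitrate

Per-acre balance (a = product A, b = potassium nitrate):
N: 0.055·a + 0.13·b = 79.2
K₂O: 0.07·a + 0.44·b = 147.2
From row1: a = (79.2 − 0.13·b) / 0.055.
Into row2: 0.07·(79.2 − 0.13·b)/0.055 + 0.44·b = 147.2 → b = 169.007, a = 1040.5298.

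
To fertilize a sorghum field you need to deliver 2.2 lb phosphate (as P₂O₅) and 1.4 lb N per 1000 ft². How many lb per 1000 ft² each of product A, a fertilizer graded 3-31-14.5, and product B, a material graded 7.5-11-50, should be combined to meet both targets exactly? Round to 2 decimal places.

Per-1000 ft² balance (a = product A, b = product B):
P₂O₅: 0.31·a + 0.11·b = 2.2
N: 0.03·a + 0.075·b = 1.4
Eliminate a: (row1) − 0.31/0.03·(row2) → -0.665·b = -12.2667, so b = 18.4461.
Back-substitute: a = (2.2 − 0.11·18.4461) / 0.31 = 0.551378.

0.55 lb product A, 18.45 lb product B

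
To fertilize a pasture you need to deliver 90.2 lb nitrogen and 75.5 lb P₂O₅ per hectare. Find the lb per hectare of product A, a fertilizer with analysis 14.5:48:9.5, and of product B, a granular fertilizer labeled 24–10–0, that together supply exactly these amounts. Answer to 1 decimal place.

With a, b = lb per hectare of product A and product B:
N: 0.145·a + 0.24·b = 90.2
P₂O₅: 0.48·a + 0.1·b = 75.5
Eliminate a: (row1) − 0.145/0.48·(row2) → 0.209792·b = 67.3927, so b = 321.236.
Back-substitute: a = (90.2 − 0.24·321.236) / 0.145 = 90.3674.

90.4 lb product A, 321.2 lb product B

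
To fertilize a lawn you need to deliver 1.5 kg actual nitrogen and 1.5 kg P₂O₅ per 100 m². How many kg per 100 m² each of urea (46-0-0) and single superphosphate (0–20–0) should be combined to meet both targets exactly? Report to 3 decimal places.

Let a = kg of urea, b = kg of single superphosphate (per 100 m²).
N: 0.46·a + 0·b = 1.5
P₂O₅: 0·a + 0.2·b = 1.5
Solving simultaneously: a = 3.26087, b = 7.5.

3.261 kg urea, 7.500 kg single superphosphate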